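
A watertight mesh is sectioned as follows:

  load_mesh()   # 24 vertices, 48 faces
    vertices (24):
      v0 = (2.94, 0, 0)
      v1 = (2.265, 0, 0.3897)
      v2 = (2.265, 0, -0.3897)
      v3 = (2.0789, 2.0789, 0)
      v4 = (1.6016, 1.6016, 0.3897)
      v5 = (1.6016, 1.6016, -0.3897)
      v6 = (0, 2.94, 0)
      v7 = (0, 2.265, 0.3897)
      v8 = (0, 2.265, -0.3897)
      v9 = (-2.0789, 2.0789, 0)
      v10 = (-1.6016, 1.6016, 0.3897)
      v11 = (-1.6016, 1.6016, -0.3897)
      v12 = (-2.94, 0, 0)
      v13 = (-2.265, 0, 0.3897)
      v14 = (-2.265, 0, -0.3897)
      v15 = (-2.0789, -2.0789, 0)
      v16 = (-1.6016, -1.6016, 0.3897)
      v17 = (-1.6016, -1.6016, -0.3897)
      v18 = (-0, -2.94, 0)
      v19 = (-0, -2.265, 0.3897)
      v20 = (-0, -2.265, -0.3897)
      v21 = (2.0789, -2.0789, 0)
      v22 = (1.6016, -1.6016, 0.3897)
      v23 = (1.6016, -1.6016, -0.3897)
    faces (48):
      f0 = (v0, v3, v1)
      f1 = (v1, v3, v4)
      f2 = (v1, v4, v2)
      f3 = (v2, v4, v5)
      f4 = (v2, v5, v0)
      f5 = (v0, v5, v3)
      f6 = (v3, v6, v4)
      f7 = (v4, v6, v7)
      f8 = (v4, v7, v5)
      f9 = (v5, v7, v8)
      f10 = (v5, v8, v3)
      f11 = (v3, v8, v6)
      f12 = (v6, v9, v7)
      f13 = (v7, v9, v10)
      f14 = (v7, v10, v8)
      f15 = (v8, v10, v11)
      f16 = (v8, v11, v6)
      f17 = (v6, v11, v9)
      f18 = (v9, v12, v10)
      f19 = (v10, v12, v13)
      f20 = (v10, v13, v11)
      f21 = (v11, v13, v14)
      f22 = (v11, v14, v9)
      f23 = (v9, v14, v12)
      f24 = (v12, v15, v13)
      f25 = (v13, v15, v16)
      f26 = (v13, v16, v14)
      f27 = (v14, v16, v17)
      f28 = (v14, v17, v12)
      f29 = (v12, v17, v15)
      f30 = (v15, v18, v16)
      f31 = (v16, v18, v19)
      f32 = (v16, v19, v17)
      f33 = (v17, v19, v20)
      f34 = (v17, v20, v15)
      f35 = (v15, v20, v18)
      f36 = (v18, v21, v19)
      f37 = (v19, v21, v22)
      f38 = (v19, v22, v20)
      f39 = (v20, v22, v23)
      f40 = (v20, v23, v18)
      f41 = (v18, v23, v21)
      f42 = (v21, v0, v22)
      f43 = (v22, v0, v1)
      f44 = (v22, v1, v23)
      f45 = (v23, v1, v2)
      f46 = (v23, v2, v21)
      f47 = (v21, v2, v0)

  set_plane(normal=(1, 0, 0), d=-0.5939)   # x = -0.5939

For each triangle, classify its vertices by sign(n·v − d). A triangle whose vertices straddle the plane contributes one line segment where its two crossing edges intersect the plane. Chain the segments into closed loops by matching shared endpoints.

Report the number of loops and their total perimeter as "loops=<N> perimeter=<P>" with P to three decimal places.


Straddling triangles (12 of 48):
  (v6,v9,v7) [+-+] → (-0.5939, 2.694, 0)–(-0.5939, 2.21183, 0.278371)  len=0.5568
  (v7,v9,v10) [+--] → (-0.5939, 2.21183, 0.278371)–(-0.5939, 2.019, 0.3897)  len=0.2227
  (v7,v10,v8) [+-+] → (-0.5939, 2.019, 0.3897)–(-0.5939, 2.019, -0.100685)  len=0.4904
  (v8,v10,v11) [+--] → (-0.5939, 2.019, -0.100685)–(-0.5939, 2.019, -0.3897)  len=0.2890
  (v8,v11,v6) [+-+] → (-0.5939, 2.019, -0.3897)–(-0.5939, 2.4437, -0.144507)  len=0.4904
  (v6,v11,v9) [+--] → (-0.5939, 2.4437, -0.144507)–(-0.5939, 2.694, 0)  len=0.2890
  (v15,v18,v16) [-+-] → (-0.5939, -2.694, 0)–(-0.5939, -2.4437, 0.144507)  len=0.2890
  (v16,v18,v19) [-++] → (-0.5939, -2.4437, 0.144507)–(-0.5939, -2.019, 0.3897)  len=0.4904
  (v16,v19,v17) [-+-] → (-0.5939, -2.019, 0.3897)–(-0.5939, -2.019, 0.100685)  len=0.2890
  (v17,v19,v20) [-++] → (-0.5939, -2.019, 0.100685)–(-0.5939, -2.019, -0.3897)  len=0.4904
  (v17,v20,v15) [-+-] → (-0.5939, -2.019, -0.3897)–(-0.5939, -2.21183, -0.278371)  len=0.2227
  (v15,v20,v18) [-++] → (-0.5939, -2.21183, -0.278371)–(-0.5939, -2.694, 0)  len=0.5568

Chained into 2 loop(s):
  loop 1: 6 segments, perimeter = 2.3382
  loop 2: 6 segments, perimeter = 2.3382
Total perimeter = 4.676

loops=2 perimeter=4.676


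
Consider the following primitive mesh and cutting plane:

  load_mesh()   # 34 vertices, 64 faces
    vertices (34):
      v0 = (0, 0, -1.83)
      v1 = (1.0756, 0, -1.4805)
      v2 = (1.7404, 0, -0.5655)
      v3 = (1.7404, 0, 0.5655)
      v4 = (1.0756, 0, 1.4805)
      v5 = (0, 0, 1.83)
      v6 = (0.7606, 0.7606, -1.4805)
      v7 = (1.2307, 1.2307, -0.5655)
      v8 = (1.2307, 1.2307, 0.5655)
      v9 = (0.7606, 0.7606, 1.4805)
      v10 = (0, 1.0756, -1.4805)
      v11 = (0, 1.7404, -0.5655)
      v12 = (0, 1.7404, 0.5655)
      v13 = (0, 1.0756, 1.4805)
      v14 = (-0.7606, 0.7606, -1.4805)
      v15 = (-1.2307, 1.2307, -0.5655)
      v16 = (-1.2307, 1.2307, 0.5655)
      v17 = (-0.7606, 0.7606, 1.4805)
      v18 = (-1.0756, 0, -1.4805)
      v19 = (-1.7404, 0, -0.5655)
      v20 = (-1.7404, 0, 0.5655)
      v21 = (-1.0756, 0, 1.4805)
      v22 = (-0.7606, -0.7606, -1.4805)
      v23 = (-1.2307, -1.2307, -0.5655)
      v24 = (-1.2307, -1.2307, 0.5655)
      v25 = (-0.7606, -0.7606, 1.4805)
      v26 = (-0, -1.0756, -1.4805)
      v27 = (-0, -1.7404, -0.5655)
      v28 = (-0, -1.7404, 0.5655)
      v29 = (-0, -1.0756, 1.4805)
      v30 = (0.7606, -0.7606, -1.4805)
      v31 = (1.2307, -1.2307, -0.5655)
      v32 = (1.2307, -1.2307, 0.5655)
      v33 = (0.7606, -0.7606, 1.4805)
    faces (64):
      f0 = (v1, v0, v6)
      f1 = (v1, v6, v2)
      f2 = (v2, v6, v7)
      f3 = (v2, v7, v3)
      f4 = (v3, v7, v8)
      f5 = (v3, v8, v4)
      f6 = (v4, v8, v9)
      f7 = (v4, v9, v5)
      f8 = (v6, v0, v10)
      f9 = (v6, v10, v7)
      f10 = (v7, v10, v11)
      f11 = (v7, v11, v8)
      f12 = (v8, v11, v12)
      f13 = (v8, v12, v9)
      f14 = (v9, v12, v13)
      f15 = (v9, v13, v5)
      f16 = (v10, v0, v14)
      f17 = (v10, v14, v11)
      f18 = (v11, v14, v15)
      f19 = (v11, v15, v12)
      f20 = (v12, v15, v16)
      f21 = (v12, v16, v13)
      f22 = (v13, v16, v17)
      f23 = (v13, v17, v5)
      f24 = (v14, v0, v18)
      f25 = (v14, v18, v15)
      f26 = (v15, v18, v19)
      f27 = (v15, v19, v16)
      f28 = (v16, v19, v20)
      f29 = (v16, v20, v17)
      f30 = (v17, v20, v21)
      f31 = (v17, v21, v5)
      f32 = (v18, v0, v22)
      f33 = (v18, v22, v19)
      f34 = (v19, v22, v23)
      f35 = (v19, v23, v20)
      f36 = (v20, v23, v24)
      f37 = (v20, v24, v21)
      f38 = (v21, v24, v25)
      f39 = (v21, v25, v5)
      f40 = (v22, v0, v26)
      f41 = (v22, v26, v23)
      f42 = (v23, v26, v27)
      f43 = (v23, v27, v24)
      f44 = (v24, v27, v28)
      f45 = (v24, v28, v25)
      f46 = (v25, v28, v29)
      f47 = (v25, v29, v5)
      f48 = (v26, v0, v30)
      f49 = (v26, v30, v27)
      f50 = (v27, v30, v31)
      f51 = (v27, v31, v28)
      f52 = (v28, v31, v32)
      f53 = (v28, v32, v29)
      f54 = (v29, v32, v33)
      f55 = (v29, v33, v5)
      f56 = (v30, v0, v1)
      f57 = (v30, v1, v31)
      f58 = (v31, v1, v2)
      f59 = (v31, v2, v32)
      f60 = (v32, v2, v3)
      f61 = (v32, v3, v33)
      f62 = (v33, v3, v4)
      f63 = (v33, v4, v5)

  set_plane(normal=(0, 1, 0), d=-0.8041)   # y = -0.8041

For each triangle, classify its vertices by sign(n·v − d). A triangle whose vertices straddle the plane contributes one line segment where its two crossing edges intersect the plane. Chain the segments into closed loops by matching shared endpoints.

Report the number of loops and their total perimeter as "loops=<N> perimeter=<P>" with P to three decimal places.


Straddling triangles (20 of 64):
  (v19,v22,v23) [++-] → (-0.8041, -0.8041, -1.39583)–(-1.40738, -0.8041, -0.5655)  len=1.0264
  (v19,v23,v20) [+-+] → (-1.40738, -0.8041, -0.5655)–(-1.40738, -0.8041, -0.173459)  len=0.3920
  (v20,v23,v24) [+--] → (-1.40738, -0.8041, -0.173459)–(-1.40738, -0.8041, 0.5655)  len=0.7390
  (v20,v24,v21) [+-+] → (-1.40738, -0.8041, 0.5655)–(-1.17694, -0.8041, 0.882668)  len=0.3920
  (v21,v24,v25) [+-+] → (-1.17694, -0.8041, 0.882668)–(-0.8041, -0.8041, 1.39583)  len=0.6343
  (v22,v0,v26) [++-] → (0, -0.8041, -1.56872)–(-0.655565, -0.8041, -1.4805)  len=0.6615
  (v22,v26,v23) [+--] → (-0.655565, -0.8041, -1.4805)–(-0.8041, -0.8041, -1.39583)  len=0.1710
  (v24,v28,v25) [--+] → (-0.726832, -0.8041, 1.43988)–(-0.8041, -0.8041, 1.39583)  len=0.0889
  (v25,v28,v29) [+--] → (-0.726832, -0.8041, 1.43988)–(-0.655565, -0.8041, 1.4805)  len=0.0820
  (v25,v29,v5) [+-+] → (-0.655565, -0.8041, 1.4805)–(0, -0.8041, 1.56872)  len=0.6615
  (v26,v0,v30) [-++] → (0, -0.8041, -1.56872)–(0.655565, -0.8041, -1.4805)  len=0.6615
  (v26,v30,v27) [-+-] → (0.655565, -0.8041, -1.4805)–(0.726832, -0.8041, -1.43988)  len=0.0820
  (v27,v30,v31) [-+-] → (0.726832, -0.8041, -1.43988)–(0.8041, -0.8041, -1.39583)  len=0.0889
  (v29,v32,v33) [--+] → (0.8041, -0.8041, 1.39583)–(0.655565, -0.8041, 1.4805)  len=0.1710
  (v29,v33,v5) [-++] → (0.655565, -0.8041, 1.4805)–(0, -0.8041, 1.56872)  len=0.6615
  (v30,v1,v31) [++-] → (1.17694, -0.8041, -0.882668)–(0.8041, -0.8041, -1.39583)  len=0.6343
  (v31,v1,v2) [-++] → (1.17694, -0.8041, -0.882668)–(1.40738, -0.8041, -0.5655)  len=0.3920
  (v31,v2,v32) [-+-] → (1.40738, -0.8041, -0.5655)–(1.40738, -0.8041, 0.173459)  len=0.7390
  (v32,v2,v3) [-++] → (1.40738, -0.8041, 0.173459)–(1.40738, -0.8041, 0.5655)  len=0.3920
  (v32,v3,v33) [-++] → (1.40738, -0.8041, 0.5655)–(0.8041, -0.8041, 1.39583)  len=1.0264

Chained into 1 loop(s):
  loop 1: 20 segments, perimeter = 9.6972
Total perimeter = 9.697

loops=1 perimeter=9.697


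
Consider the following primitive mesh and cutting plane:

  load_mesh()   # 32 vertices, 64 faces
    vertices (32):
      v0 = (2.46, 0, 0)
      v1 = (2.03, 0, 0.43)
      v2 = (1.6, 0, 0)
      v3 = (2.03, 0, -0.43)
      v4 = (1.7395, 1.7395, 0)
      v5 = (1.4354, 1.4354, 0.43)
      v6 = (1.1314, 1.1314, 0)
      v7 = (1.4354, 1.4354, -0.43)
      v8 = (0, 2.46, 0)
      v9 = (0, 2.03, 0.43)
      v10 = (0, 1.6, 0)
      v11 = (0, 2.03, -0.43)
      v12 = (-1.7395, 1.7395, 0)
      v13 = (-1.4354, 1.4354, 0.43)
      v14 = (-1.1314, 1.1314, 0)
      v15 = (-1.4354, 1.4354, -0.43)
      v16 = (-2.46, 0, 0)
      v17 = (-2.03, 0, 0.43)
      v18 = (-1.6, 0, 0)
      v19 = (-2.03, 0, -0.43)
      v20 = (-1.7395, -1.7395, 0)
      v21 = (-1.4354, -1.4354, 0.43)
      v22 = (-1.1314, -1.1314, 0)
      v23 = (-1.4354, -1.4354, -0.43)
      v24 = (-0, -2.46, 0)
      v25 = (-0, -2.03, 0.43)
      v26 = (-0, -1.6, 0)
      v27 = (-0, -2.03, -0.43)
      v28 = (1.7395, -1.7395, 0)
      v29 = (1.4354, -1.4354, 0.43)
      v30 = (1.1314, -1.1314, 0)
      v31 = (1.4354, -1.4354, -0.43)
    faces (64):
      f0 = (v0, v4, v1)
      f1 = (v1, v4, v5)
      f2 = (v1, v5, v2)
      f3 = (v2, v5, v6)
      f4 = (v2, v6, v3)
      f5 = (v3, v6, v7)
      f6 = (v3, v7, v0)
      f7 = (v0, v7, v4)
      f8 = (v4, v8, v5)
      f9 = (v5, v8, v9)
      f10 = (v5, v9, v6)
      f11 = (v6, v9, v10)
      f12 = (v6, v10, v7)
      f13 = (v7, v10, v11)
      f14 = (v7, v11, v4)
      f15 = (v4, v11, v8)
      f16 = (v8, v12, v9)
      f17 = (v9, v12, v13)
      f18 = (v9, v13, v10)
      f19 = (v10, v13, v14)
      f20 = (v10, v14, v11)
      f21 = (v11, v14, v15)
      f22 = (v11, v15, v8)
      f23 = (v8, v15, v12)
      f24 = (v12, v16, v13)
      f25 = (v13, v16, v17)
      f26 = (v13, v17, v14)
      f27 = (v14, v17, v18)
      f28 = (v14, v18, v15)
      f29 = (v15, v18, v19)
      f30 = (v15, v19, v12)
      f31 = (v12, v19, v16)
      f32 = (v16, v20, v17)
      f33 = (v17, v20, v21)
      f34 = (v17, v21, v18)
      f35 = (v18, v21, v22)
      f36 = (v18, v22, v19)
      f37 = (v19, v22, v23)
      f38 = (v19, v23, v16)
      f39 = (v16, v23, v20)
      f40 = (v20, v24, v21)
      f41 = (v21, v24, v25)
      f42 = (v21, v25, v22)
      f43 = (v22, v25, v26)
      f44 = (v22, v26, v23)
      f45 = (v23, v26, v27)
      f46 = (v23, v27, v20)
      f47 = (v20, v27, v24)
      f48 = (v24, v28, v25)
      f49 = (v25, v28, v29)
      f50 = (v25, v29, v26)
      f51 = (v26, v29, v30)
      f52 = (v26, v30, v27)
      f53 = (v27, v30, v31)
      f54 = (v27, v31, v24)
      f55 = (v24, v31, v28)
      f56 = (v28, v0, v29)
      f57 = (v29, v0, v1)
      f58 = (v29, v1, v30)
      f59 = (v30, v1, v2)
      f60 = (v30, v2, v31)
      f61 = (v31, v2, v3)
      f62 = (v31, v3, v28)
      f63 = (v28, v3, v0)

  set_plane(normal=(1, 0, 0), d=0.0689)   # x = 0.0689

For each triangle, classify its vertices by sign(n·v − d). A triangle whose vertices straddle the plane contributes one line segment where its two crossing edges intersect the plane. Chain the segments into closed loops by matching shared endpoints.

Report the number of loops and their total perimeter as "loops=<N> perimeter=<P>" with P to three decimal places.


loops=2 perimeter=4.865

Straddling triangles (16 of 64):
  (v4,v8,v5) [+-+] → (0.0689, 2.43146, 0)–(0.0689, 2.41082, 0.0206402)  len=0.0292
  (v5,v8,v9) [+--] → (0.0689, 2.41082, 0.0206402)–(0.0689, 2.00146, 0.43)  len=0.5789
  (v5,v9,v6) [+-+] → (0.0689, 2.00146, 0.43)–(0.0689, 1.97528, 0.403814)  len=0.0370
  (v6,v9,v10) [+--] → (0.0689, 1.97528, 0.403814)–(0.0689, 1.57146, 0)  len=0.5711
  (v6,v10,v7) [+-+] → (0.0689, 1.57146, 0)–(0.0689, 1.5921, -0.0206402)  len=0.0292
  (v7,v10,v11) [+--] → (0.0689, 1.5921, -0.0206402)–(0.0689, 2.00146, -0.43)  len=0.5789
  (v7,v11,v4) [+-+] → (0.0689, 2.00146, -0.43)–(0.0689, 2.01849, -0.412968)  len=0.0241
  (v4,v11,v8) [+--] → (0.0689, 2.01849, -0.412968)–(0.0689, 2.43146, 0)  len=0.5840
  (v24,v28,v25) [-+-] → (0.0689, -2.43146, 0)–(0.0689, -2.01849, 0.412968)  len=0.5840
  (v25,v28,v29) [-++] → (0.0689, -2.01849, 0.412968)–(0.0689, -2.00146, 0.43)  len=0.0241
  (v25,v29,v26) [-+-] → (0.0689, -2.00146, 0.43)–(0.0689, -1.5921, 0.0206402)  len=0.5789
  (v26,v29,v30) [-++] → (0.0689, -1.5921, 0.0206402)–(0.0689, -1.57146, 0)  len=0.0292
  (v26,v30,v27) [-+-] → (0.0689, -1.57146, 0)–(0.0689, -1.97528, -0.403814)  len=0.5711
  (v27,v30,v31) [-++] → (0.0689, -1.97528, -0.403814)–(0.0689, -2.00146, -0.43)  len=0.0370
  (v27,v31,v24) [-+-] → (0.0689, -2.00146, -0.43)–(0.0689, -2.41082, -0.0206402)  len=0.5789
  (v24,v31,v28) [-++] → (0.0689, -2.41082, -0.0206402)–(0.0689, -2.43146, 0)  len=0.0292

Chained into 2 loop(s):
  loop 1: 8 segments, perimeter = 2.4324
  loop 2: 8 segments, perimeter = 2.4324
Total perimeter = 4.865


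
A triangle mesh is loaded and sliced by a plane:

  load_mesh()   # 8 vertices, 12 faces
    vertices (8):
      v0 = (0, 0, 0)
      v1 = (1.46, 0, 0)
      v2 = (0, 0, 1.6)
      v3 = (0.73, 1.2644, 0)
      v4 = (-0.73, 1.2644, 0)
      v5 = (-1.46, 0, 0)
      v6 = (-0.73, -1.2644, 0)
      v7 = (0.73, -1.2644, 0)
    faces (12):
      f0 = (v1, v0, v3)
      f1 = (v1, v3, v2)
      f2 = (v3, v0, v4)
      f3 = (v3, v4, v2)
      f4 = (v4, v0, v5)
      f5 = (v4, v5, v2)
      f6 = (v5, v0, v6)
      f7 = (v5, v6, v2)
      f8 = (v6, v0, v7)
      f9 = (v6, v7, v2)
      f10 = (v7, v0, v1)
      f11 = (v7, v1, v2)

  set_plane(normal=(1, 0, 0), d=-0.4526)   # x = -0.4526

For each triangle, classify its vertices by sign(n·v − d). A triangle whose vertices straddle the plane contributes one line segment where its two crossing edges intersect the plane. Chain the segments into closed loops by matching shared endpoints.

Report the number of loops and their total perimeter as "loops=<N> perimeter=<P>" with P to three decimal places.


Straddling triangles (8 of 12):
  (v3,v0,v4) [++-] → (-0.4526, 0.783928, 0)–(-0.4526, 1.2644, 0)  len=0.4805
  (v3,v4,v2) [+-+] → (-0.4526, 1.2644, 0)–(-0.4526, 0.783928, 0.608)  len=0.7749
  (v4,v0,v5) [-+-] → (-0.4526, 0.783928, 0)–(-0.4526, 0, 0)  len=0.7839
  (v4,v5,v2) [--+] → (-0.4526, 0, 1.104)–(-0.4526, 0.783928, 0.608)  len=0.9277
  (v5,v0,v6) [-+-] → (-0.4526, 0, 0)–(-0.4526, -0.783928, 0)  len=0.7839
  (v5,v6,v2) [--+] → (-0.4526, -0.783928, 0.608)–(-0.4526, 0, 1.104)  len=0.9277
  (v6,v0,v7) [-++] → (-0.4526, -0.783928, 0)–(-0.4526, -1.2644, 0)  len=0.4805
  (v6,v7,v2) [-++] → (-0.4526, -1.2644, 0)–(-0.4526, -0.783928, 0.608)  len=0.7749

Chained into 1 loop(s):
  loop 1: 8 segments, perimeter = 5.9340
Total perimeter = 5.934

loops=1 perimeter=5.934


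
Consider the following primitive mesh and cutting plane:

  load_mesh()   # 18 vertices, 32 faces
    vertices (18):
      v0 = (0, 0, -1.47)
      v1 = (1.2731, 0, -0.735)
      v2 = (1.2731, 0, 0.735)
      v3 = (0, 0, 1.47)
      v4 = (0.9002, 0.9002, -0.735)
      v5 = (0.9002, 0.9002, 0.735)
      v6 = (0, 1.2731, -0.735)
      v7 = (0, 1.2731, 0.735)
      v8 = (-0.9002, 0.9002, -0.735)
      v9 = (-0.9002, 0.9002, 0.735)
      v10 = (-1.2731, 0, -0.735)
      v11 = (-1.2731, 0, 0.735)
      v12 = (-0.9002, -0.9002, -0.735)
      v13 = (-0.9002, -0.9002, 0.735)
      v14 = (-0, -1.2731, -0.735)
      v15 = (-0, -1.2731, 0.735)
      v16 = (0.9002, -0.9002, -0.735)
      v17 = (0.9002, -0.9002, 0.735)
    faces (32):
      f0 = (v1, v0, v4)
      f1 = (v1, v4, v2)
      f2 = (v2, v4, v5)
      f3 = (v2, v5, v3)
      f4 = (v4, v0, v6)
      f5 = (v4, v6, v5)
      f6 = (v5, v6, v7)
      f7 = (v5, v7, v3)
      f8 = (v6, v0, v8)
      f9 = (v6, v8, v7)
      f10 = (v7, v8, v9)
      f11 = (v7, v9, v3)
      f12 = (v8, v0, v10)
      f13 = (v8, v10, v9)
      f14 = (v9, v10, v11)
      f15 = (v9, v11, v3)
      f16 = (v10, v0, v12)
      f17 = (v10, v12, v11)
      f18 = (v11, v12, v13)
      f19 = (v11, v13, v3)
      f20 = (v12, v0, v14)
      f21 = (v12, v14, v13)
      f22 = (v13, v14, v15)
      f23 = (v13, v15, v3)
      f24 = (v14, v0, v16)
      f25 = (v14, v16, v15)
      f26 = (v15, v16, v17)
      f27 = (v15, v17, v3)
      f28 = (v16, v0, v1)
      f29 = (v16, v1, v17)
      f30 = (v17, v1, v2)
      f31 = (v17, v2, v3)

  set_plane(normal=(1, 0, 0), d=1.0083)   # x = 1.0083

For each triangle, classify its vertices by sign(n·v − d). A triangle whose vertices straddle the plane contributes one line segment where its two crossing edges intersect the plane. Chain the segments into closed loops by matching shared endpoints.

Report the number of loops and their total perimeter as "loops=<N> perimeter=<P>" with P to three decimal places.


loops=1 perimeter=5.569

Straddling triangles (8 of 32):
  (v1,v0,v4) [+--] → (1.0083, 0, -0.887877)–(1.0083, 0.639241, -0.735)  len=0.6573
  (v1,v4,v2) [+-+] → (1.0083, 0.639241, -0.735)–(1.0083, 0.639241, -0.308862)  len=0.4261
  (v2,v4,v5) [+--] → (1.0083, 0.639241, -0.308862)–(1.0083, 0.639241, 0.735)  len=1.0439
  (v2,v5,v3) [+--] → (1.0083, 0.639241, 0.735)–(1.0083, 0, 0.887877)  len=0.6573
  (v16,v0,v1) [--+] → (1.0083, 0, -0.887877)–(1.0083, -0.639241, -0.735)  len=0.6573
  (v16,v1,v17) [-+-] → (1.0083, -0.639241, -0.735)–(1.0083, -0.639241, 0.308862)  len=1.0439
  (v17,v1,v2) [-++] → (1.0083, -0.639241, 0.308862)–(1.0083, -0.639241, 0.735)  len=0.4261
  (v17,v2,v3) [-+-] → (1.0083, -0.639241, 0.735)–(1.0083, 0, 0.887877)  len=0.6573

Chained into 1 loop(s):
  loop 1: 8 segments, perimeter = 5.5691
Total perimeter = 5.569


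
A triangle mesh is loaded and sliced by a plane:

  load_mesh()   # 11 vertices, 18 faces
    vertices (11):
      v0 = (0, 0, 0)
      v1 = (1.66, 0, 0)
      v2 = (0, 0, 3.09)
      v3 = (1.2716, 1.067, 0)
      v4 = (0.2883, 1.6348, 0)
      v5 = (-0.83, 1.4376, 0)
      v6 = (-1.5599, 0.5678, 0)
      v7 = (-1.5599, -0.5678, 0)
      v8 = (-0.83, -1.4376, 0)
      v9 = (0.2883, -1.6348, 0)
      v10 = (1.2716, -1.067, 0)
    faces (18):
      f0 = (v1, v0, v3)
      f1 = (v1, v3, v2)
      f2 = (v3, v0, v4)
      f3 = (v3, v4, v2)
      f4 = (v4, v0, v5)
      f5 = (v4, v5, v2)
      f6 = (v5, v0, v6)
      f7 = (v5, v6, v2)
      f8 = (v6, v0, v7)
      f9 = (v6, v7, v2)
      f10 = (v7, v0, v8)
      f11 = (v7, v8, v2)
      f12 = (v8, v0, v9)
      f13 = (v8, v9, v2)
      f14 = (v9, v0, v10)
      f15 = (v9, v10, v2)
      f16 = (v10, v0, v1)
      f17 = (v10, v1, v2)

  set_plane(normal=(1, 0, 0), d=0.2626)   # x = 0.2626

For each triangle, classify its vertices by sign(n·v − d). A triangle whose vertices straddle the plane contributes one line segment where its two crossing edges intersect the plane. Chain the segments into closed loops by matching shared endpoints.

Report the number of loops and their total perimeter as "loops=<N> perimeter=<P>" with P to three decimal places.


loops=1 perimeter=9.450

Straddling triangles (12 of 18):
  (v1,v0,v3) [+-+] → (0.2626, 0, 0)–(0.2626, 0.220348, 0)  len=0.2203
  (v1,v3,v2) [++-] → (0.2626, 0.220348, 2.45188)–(0.2626, 0, 2.60118)  len=0.2662
  (v3,v0,v4) [+-+] → (0.2626, 0.220348, 0)–(0.2626, 1.48907, 0)  len=1.2687
  (v3,v4,v2) [++-] → (0.2626, 1.48907, 0.275453)–(0.2626, 0.220348, 2.45188)  len=2.5192
  (v4,v0,v5) [+--] → (0.2626, 1.48907, 0)–(0.2626, 1.63027, 0)  len=0.1412
  (v4,v5,v2) [+--] → (0.2626, 1.63027, 0)–(0.2626, 1.48907, 0.275453)  len=0.3095
  (v8,v0,v9) [--+] → (0.2626, -1.48907, 0)–(0.2626, -1.63027, 0)  len=0.1412
  (v8,v9,v2) [-+-] → (0.2626, -1.63027, 0)–(0.2626, -1.48907, 0.275453)  len=0.3095
  (v9,v0,v10) [+-+] → (0.2626, -1.48907, 0)–(0.2626, -0.220348, 0)  len=1.2687
  (v9,v10,v2) [++-] → (0.2626, -0.220348, 2.45188)–(0.2626, -1.48907, 0.275453)  len=2.5192
  (v10,v0,v1) [+-+] → (0.2626, -0.220348, 0)–(0.2626, 0, 0)  len=0.2203
  (v10,v1,v2) [++-] → (0.2626, 0, 2.60118)–(0.2626, -0.220348, 2.45188)  len=0.2662

Chained into 1 loop(s):
  loop 1: 12 segments, perimeter = 9.4504
Total perimeter = 9.450


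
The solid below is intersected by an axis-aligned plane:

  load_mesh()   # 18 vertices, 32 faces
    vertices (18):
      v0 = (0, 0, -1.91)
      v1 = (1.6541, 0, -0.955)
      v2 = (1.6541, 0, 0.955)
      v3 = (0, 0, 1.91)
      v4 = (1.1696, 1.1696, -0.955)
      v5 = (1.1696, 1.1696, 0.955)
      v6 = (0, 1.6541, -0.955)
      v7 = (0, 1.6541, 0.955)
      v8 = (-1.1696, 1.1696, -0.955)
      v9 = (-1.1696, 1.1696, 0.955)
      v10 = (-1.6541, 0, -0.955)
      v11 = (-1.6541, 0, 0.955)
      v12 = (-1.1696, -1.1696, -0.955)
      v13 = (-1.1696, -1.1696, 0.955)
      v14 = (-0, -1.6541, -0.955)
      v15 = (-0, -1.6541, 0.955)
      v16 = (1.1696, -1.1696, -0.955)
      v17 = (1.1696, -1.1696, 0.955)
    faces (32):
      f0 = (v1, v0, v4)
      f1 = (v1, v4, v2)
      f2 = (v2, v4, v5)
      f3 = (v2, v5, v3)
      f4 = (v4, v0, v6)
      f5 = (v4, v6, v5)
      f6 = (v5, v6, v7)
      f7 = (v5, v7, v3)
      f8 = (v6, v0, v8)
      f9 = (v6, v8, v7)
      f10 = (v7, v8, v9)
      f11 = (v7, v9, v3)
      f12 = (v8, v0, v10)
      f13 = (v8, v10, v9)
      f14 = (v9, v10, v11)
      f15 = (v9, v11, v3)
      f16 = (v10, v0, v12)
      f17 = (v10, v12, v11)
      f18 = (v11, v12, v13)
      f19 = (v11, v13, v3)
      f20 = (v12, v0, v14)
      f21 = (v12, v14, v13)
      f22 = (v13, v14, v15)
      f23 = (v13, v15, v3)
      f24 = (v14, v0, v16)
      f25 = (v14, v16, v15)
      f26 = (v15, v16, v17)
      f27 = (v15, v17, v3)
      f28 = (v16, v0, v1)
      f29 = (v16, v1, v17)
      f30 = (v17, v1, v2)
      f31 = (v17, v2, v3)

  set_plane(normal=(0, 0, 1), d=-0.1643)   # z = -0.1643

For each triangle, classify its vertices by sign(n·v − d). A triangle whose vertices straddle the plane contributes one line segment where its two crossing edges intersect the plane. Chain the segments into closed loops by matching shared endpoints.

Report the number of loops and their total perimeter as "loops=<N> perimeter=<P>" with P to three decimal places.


loops=1 perimeter=10.128

Straddling triangles (16 of 32):
  (v1,v4,v2) [--+] → (1.37017, 0.68541, -0.1643)–(1.6541, 0, -0.1643)  len=0.7419
  (v2,v4,v5) [+-+] → (1.37017, 0.68541, -0.1643)–(1.1696, 1.1696, -0.1643)  len=0.5241
  (v4,v6,v5) [--+] → (0.48419, 1.45353, -0.1643)–(1.1696, 1.1696, -0.1643)  len=0.7419
  (v5,v6,v7) [+-+] → (0.48419, 1.45353, -0.1643)–(0, 1.6541, -0.1643)  len=0.5241
  (v6,v8,v7) [--+] → (-0.68541, 1.37017, -0.1643)–(0, 1.6541, -0.1643)  len=0.7419
  (v7,v8,v9) [+-+] → (-0.68541, 1.37017, -0.1643)–(-1.1696, 1.1696, -0.1643)  len=0.5241
  (v8,v10,v9) [--+] → (-1.45353, 0.48419, -0.1643)–(-1.1696, 1.1696, -0.1643)  len=0.7419
  (v9,v10,v11) [+-+] → (-1.45353, 0.48419, -0.1643)–(-1.6541, 0, -0.1643)  len=0.5241
  (v10,v12,v11) [--+] → (-1.37017, -0.68541, -0.1643)–(-1.6541, 0, -0.1643)  len=0.7419
  (v11,v12,v13) [+-+] → (-1.37017, -0.68541, -0.1643)–(-1.1696, -1.1696, -0.1643)  len=0.5241
  (v12,v14,v13) [--+] → (-0.48419, -1.45353, -0.1643)–(-1.1696, -1.1696, -0.1643)  len=0.7419
  (v13,v14,v15) [+-+] → (-0.48419, -1.45353, -0.1643)–(0, -1.6541, -0.1643)  len=0.5241
  (v14,v16,v15) [--+] → (0.68541, -1.37017, -0.1643)–(0, -1.6541, -0.1643)  len=0.7419
  (v15,v16,v17) [+-+] → (0.68541, -1.37017, -0.1643)–(1.1696, -1.1696, -0.1643)  len=0.5241
  (v16,v1,v17) [--+] → (1.45353, -0.48419, -0.1643)–(1.1696, -1.1696, -0.1643)  len=0.7419
  (v17,v1,v2) [+-+] → (1.45353, -0.48419, -0.1643)–(1.6541, 0, -0.1643)  len=0.5241

Chained into 1 loop(s):
  loop 1: 16 segments, perimeter = 10.1278
Total perimeter = 10.128


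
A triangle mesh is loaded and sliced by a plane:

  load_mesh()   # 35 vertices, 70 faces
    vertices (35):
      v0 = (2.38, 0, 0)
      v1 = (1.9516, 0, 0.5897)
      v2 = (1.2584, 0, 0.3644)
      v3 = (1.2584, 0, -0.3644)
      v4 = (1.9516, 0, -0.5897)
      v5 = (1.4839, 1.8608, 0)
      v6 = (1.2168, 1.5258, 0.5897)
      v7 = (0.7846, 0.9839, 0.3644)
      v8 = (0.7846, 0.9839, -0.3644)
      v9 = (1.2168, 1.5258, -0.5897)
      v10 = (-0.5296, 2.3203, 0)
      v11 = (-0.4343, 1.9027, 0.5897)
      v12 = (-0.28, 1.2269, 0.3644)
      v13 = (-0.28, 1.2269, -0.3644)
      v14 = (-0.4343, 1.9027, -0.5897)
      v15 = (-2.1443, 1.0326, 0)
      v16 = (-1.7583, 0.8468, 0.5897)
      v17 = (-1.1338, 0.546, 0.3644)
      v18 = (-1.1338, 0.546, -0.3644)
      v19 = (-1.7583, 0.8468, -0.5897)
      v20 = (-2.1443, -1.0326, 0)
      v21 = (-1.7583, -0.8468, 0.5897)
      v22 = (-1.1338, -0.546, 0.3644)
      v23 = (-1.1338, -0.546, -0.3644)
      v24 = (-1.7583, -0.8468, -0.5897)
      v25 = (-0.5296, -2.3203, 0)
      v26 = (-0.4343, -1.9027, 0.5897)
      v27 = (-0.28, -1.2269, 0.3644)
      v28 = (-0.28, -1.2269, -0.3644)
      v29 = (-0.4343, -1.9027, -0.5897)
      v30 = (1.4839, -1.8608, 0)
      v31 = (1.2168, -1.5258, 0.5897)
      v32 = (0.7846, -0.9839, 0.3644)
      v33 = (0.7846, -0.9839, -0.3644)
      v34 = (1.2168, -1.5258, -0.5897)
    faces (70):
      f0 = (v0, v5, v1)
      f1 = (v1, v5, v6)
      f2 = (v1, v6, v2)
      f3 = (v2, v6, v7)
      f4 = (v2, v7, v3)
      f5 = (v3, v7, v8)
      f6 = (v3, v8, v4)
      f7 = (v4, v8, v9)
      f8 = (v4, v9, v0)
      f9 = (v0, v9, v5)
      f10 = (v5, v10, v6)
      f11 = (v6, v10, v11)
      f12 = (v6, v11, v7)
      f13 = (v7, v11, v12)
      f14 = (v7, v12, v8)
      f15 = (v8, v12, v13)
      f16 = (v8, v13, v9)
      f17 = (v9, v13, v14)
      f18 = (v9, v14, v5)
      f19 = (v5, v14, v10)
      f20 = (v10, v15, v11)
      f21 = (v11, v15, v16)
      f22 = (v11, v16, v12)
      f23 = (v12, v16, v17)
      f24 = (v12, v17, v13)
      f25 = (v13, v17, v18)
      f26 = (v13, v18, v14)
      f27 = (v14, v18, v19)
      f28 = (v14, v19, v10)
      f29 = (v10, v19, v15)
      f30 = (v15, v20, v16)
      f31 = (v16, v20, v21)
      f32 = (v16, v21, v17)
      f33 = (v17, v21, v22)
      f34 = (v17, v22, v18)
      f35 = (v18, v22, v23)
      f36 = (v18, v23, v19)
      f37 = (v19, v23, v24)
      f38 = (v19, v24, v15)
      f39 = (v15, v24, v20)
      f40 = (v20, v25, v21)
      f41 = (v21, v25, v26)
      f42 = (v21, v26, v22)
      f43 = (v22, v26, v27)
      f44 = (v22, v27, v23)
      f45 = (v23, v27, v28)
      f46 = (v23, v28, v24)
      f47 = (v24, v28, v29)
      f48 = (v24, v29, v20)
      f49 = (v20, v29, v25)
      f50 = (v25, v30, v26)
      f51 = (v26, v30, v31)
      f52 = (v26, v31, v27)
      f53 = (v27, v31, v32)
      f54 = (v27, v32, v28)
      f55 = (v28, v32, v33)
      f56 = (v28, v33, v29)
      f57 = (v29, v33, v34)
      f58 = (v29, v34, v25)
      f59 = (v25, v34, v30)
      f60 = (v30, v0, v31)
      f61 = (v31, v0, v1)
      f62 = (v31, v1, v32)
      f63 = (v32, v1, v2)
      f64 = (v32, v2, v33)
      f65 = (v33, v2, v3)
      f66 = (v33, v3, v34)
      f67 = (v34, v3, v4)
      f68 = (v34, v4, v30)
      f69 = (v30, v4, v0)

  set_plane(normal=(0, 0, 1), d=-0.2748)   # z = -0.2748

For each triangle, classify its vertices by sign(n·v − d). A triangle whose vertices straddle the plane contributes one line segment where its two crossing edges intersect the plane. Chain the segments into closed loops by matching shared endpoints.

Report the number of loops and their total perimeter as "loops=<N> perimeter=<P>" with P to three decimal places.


loops=2 perimeter=20.888

Straddling triangles (28 of 70):
  (v2,v7,v3) [++-] → (1.20015, 0.120962, -0.2748)–(1.2584, 0, -0.2748)  len=0.1343
  (v3,v7,v8) [-+-] → (1.20015, 0.120962, -0.2748)–(0.7846, 0.9839, -0.2748)  len=0.9578
  (v4,v9,v0) [--+] → (1.83795, 0.711022, -0.2748)–(2.18037, 0, -0.2748)  len=0.7892
  (v0,v9,v5) [+-+] → (1.83795, 0.711022, -0.2748)–(1.35943, 1.70469, -0.2748)  len=1.1029
  (v7,v12,v8) [++-] → (0.653716, 1.01377, -0.2748)–(0.7846, 0.9839, -0.2748)  len=0.1343
  (v8,v12,v13) [-+-] → (0.653716, 1.01377, -0.2748)–(-0.28, 1.2269, -0.2748)  len=0.9577
  (v9,v14,v5) [--+] → (0.590019, 1.88033, -0.2748)–(1.35943, 1.70469, -0.2748)  len=0.7892
  (v5,v14,v10) [+-+] → (0.590019, 1.88033, -0.2748)–(-0.48519, 2.1257, -0.2748)  len=1.1029
  (v12,v17,v13) [++-] → (-0.384968, 1.14319, -0.2748)–(-0.28, 1.2269, -0.2748)  len=0.1343
  (v13,v17,v18) [-+-] → (-0.384968, 1.14319, -0.2748)–(-1.1338, 0.546, -0.2748)  len=0.9578
  (v14,v19,v10) [--+] → (-1.10217, 1.63365, -0.2748)–(-0.48519, 2.1257, -0.2748)  len=0.7892
  (v10,v19,v15) [+-+] → (-1.10217, 1.63365, -0.2748)–(-1.96442, 0.946017, -0.2748)  len=1.1029
  (v17,v22,v18) [++-] → (-1.1338, 0.411748, -0.2748)–(-1.1338, 0.546, -0.2748)  len=0.1343
  (v18,v22,v23) [-+-] → (-1.1338, 0.411748, -0.2748)–(-1.1338, -0.546, -0.2748)  len=0.9577
  (v19,v24,v15) [--+] → (-1.96442, 0.1568, -0.2748)–(-1.96442, 0.946017, -0.2748)  len=0.7892
  (v15,v24,v20) [+-+] → (-1.96442, 0.1568, -0.2748)–(-1.96442, -0.946017, -0.2748)  len=1.1028
  (v22,v27,v23) [++-] → (-1.02883, -0.629711, -0.2748)–(-1.1338, -0.546, -0.2748)  len=0.1343
  (v23,v27,v28) [-+-] → (-1.02883, -0.629711, -0.2748)–(-0.28, -1.2269, -0.2748)  len=0.9578
  (v24,v29,v20) [--+] → (-1.34744, -1.43807, -0.2748)–(-1.96442, -0.946017, -0.2748)  len=0.7892
  (v20,v29,v25) [+-+] → (-1.34744, -1.43807, -0.2748)–(-0.48519, -2.1257, -0.2748)  len=1.1029
  (v27,v32,v28) [++-] → (-0.149116, -1.19703, -0.2748)–(-0.28, -1.2269, -0.2748)  len=0.1343
  (v28,v32,v33) [-+-] → (-0.149116, -1.19703, -0.2748)–(0.7846, -0.9839, -0.2748)  len=0.9577
  (v29,v34,v25) [--+] → (0.284222, -1.95006, -0.2748)–(-0.48519, -2.1257, -0.2748)  len=0.7892
  (v25,v34,v30) [+-+] → (0.284222, -1.95006, -0.2748)–(1.35943, -1.70469, -0.2748)  len=1.1029
  (v32,v2,v33) [++-] → (0.84285, -0.862938, -0.2748)–(0.7846, -0.9839, -0.2748)  len=0.1343
  (v33,v2,v3) [-+-] → (0.84285, -0.862938, -0.2748)–(1.2584, 0, -0.2748)  len=0.9578
  (v34,v4,v30) [--+] → (1.70185, -0.993668, -0.2748)–(1.35943, -1.70469, -0.2748)  len=0.7892
  (v30,v4,v0) [+-+] → (1.70185, -0.993668, -0.2748)–(2.18037, 0, -0.2748)  len=1.1029

Chained into 2 loop(s):
  loop 1: 14 segments, perimeter = 7.6442
  loop 2: 14 segments, perimeter = 13.2443
Total perimeter = 20.888


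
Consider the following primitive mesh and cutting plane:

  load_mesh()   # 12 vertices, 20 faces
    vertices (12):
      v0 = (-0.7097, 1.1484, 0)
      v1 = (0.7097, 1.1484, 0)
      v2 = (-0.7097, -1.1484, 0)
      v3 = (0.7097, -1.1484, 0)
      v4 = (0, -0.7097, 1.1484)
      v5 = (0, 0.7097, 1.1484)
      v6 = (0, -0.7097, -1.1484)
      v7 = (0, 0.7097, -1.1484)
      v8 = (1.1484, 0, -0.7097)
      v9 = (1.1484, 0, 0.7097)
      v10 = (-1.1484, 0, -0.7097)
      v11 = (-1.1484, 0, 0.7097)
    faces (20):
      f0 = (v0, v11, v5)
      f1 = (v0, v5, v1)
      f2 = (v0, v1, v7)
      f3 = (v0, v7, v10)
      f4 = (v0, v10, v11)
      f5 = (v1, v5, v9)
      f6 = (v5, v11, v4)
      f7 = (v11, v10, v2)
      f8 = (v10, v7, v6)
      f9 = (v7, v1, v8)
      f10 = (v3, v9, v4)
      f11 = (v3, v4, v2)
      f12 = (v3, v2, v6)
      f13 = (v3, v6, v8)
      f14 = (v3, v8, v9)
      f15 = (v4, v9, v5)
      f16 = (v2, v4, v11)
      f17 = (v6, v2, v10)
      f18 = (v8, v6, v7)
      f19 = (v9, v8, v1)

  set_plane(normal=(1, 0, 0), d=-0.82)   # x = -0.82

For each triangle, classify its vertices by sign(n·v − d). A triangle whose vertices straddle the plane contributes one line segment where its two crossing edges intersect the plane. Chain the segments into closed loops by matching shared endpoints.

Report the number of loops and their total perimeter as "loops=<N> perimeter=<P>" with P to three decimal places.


Straddling triangles (8 of 20):
  (v0,v11,v5) [+-+] → (-0.82, 0.859664, 0.178436)–(-0.82, 0.202948, 0.835152)  len=0.9287
  (v0,v7,v10) [++-] → (-0.82, 0.202948, -0.835152)–(-0.82, 0.859664, -0.178436)  len=0.9287
  (v0,v10,v11) [+--] → (-0.82, 0.859664, -0.178436)–(-0.82, 0.859664, 0.178436)  len=0.3569
  (v5,v11,v4) [+-+] → (-0.82, 0.202948, 0.835152)–(-0.82, -0.202948, 0.835152)  len=0.4059
  (v11,v10,v2) [--+] → (-0.82, -0.859664, -0.178436)–(-0.82, -0.859664, 0.178436)  len=0.3569
  (v10,v7,v6) [-++] → (-0.82, 0.202948, -0.835152)–(-0.82, -0.202948, -0.835152)  len=0.4059
  (v2,v4,v11) [++-] → (-0.82, -0.202948, 0.835152)–(-0.82, -0.859664, 0.178436)  len=0.9287
  (v6,v2,v10) [++-] → (-0.82, -0.859664, -0.178436)–(-0.82, -0.202948, -0.835152)  len=0.9287

Chained into 1 loop(s):
  loop 1: 8 segments, perimeter = 5.2405
Total perimeter = 5.240

loops=1 perimeter=5.240


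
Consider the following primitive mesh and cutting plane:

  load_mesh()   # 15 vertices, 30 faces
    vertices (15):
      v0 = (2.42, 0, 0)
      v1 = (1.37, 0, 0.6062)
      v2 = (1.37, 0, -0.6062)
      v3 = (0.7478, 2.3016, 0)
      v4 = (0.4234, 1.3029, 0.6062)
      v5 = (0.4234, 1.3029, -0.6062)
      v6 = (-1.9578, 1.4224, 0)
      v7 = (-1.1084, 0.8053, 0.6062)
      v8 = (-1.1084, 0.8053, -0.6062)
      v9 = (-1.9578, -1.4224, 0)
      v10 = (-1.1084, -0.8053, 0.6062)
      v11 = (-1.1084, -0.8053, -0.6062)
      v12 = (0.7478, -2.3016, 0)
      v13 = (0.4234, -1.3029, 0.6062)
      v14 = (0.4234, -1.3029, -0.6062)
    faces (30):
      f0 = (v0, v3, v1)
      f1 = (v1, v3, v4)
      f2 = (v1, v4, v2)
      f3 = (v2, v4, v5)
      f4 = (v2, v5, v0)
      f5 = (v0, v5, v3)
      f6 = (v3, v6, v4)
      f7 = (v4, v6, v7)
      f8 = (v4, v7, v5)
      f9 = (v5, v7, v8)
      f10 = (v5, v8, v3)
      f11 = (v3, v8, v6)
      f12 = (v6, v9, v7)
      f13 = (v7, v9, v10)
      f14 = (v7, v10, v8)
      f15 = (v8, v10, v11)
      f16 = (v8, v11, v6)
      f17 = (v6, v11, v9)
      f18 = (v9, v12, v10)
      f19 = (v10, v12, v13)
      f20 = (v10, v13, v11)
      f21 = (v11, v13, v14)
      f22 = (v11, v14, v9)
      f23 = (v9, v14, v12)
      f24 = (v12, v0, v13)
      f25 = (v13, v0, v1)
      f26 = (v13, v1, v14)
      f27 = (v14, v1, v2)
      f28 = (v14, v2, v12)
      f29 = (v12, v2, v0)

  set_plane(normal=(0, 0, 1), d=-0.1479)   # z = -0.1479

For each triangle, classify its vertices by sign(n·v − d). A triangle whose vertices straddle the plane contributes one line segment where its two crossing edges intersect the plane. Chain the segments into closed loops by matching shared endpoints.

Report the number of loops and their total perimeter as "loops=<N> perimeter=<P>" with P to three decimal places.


Straddling triangles (20 of 30):
  (v1,v4,v2) [++-] → (1.01218, 0.49251, -0.1479)–(1.37, 0, -0.1479)  len=0.6088
  (v2,v4,v5) [-+-] → (1.01218, 0.49251, -0.1479)–(0.4234, 1.3029, -0.1479)  len=1.0017
  (v2,v5,v0) [--+] → (1.93287, 0.31788, -0.1479)–(2.16382, 0, -0.1479)  len=0.3929
  (v0,v5,v3) [+-+] → (1.93287, 0.31788, -0.1479)–(0.668653, 2.05794, -0.1479)  len=2.1508
  (v4,v7,v5) [++-] → (-0.155637, 1.1148, -0.1479)–(0.4234, 1.3029, -0.1479)  len=0.6088
  (v5,v7,v8) [-+-] → (-0.155637, 1.1148, -0.1479)–(-1.1084, 0.8053, -0.1479)  len=1.0018
  (v5,v8,v3) [--+] → (0.294926, 1.93653, -0.1479)–(0.668653, 2.05794, -0.1479)  len=0.3930
  (v3,v8,v6) [+-+] → (0.294926, 1.93653, -0.1479)–(-1.75056, 1.27184, -0.1479)  len=2.1508
  (v7,v10,v8) [++-] → (-1.1084, 0.196476, -0.1479)–(-1.1084, 0.8053, -0.1479)  len=0.6088
  (v8,v10,v11) [-+-] → (-1.1084, 0.196476, -0.1479)–(-1.1084, -0.8053, -0.1479)  len=1.0018
  (v8,v11,v6) [--+] → (-1.75056, 0.878888, -0.1479)–(-1.75056, 1.27184, -0.1479)  len=0.3930
  (v6,v11,v9) [+-+] → (-1.75056, 0.878888, -0.1479)–(-1.75056, -1.27184, -0.1479)  len=2.1507
  (v10,v13,v11) [++-] → (-0.529363, -0.993398, -0.1479)–(-1.1084, -0.8053, -0.1479)  len=0.6088
  (v11,v13,v14) [-+-] → (-0.529363, -0.993398, -0.1479)–(0.4234, -1.3029, -0.1479)  len=1.0018
  (v11,v14,v9) [--+] → (-1.37684, -1.39324, -0.1479)–(-1.75056, -1.27184, -0.1479)  len=0.3930
  (v9,v14,v12) [+-+] → (-1.37684, -1.39324, -0.1479)–(0.668653, -2.05794, -0.1479)  len=2.1508
  (v13,v1,v14) [++-] → (0.781225, -0.81039, -0.1479)–(0.4234, -1.3029, -0.1479)  len=0.6088
  (v14,v1,v2) [-+-] → (0.781225, -0.81039, -0.1479)–(1.37, 0, -0.1479)  len=1.0017
  (v14,v2,v12) [--+] → (0.899604, -1.74006, -0.1479)–(0.668653, -2.05794, -0.1479)  len=0.3929
  (v12,v2,v0) [+-+] → (0.899604, -1.74006, -0.1479)–(2.16382, 0, -0.1479)  len=2.1508

Chained into 2 loop(s):
  loop 1: 10 segments, perimeter = 8.0527
  loop 2: 10 segments, perimeter = 12.7186
Total perimeter = 20.771

loops=2 perimeter=20.771


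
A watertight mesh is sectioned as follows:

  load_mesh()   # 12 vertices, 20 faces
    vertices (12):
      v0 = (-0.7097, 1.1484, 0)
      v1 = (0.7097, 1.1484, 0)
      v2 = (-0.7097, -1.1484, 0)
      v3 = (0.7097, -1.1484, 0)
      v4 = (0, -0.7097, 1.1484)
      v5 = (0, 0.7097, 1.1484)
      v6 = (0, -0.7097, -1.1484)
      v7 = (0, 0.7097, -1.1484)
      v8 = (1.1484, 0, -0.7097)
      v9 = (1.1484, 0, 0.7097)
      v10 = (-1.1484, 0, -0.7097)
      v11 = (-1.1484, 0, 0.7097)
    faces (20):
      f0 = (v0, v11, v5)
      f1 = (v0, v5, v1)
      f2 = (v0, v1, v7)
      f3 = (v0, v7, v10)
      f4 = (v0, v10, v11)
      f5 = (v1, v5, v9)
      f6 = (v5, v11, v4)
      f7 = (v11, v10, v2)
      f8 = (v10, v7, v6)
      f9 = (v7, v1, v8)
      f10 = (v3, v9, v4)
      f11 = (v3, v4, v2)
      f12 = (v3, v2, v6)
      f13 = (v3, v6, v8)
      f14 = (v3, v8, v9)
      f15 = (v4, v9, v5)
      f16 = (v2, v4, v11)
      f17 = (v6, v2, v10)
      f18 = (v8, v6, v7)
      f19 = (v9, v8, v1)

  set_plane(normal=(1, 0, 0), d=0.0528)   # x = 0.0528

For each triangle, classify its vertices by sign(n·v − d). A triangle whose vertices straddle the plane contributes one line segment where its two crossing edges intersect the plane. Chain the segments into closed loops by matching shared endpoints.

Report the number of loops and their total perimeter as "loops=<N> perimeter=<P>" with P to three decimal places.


Straddling triangles (10 of 20):
  (v0,v5,v1) [--+] → (0.0528, 0.742338, 1.06296)–(0.0528, 1.1484, 0)  len=1.1379
  (v0,v1,v7) [-+-] → (0.0528, 1.1484, 0)–(0.0528, 0.742338, -1.06296)  len=1.1379
  (v1,v5,v9) [+-+] → (0.0528, 0.742338, 1.06296)–(0.0528, 0.67707, 1.12823)  len=0.0923
  (v7,v1,v8) [-++] → (0.0528, 0.742338, -1.06296)–(0.0528, 0.67707, -1.12823)  len=0.0923
  (v3,v9,v4) [++-] → (0.0528, -0.67707, 1.12823)–(0.0528, -0.742338, 1.06296)  len=0.0923
  (v3,v4,v2) [+--] → (0.0528, -0.742338, 1.06296)–(0.0528, -1.1484, 0)  len=1.1379
  (v3,v2,v6) [+--] → (0.0528, -1.1484, 0)–(0.0528, -0.742338, -1.06296)  len=1.1379
  (v3,v6,v8) [+-+] → (0.0528, -0.742338, -1.06296)–(0.0528, -0.67707, -1.12823)  len=0.0923
  (v4,v9,v5) [-+-] → (0.0528, -0.67707, 1.12823)–(0.0528, 0.67707, 1.12823)  len=1.3541
  (v8,v6,v7) [+--] → (0.0528, -0.67707, -1.12823)–(0.0528, 0.67707, -1.12823)  len=1.3541

Chained into 1 loop(s):
  loop 1: 10 segments, perimeter = 7.6290
Total perimeter = 7.629

loops=1 perimeter=7.629


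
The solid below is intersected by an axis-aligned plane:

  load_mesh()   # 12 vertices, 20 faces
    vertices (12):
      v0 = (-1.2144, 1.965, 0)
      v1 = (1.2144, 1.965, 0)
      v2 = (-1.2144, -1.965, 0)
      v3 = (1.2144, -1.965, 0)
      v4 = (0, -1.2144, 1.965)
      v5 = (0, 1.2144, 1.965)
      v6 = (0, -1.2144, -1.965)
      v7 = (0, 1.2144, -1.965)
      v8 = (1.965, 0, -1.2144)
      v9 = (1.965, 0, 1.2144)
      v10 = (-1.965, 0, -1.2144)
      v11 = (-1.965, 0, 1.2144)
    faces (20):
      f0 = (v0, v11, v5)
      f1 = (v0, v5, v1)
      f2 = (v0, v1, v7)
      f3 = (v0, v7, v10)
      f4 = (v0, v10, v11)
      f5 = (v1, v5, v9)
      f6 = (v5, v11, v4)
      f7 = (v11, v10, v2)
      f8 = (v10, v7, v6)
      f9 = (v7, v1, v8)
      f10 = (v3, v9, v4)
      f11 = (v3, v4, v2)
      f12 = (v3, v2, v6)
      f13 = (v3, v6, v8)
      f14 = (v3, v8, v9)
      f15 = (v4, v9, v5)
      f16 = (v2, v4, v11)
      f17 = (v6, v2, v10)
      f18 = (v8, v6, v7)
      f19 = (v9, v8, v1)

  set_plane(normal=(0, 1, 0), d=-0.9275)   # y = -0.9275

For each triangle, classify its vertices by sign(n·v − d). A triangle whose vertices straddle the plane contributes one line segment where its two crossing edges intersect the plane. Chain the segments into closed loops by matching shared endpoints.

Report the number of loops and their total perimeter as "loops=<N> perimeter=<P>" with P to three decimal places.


loops=1 perimeter=11.038

Straddling triangles (10 of 20):
  (v5,v11,v4) [++-] → (-0.464228, -0.9275, 1.78767)–(0, -0.9275, 1.965)  len=0.4969
  (v11,v10,v2) [++-] → (-1.61071, -0.9275, -0.641191)–(-1.61071, -0.9275, 0.641191)  len=1.2824
  (v10,v7,v6) [++-] → (0, -0.9275, -1.965)–(-0.464228, -0.9275, -1.78767)  len=0.4969
  (v3,v9,v4) [-+-] → (1.61071, -0.9275, 0.641191)–(0.464228, -0.9275, 1.78767)  len=1.6214
  (v3,v6,v8) [--+] → (0.464228, -0.9275, -1.78767)–(1.61071, -0.9275, -0.641191)  len=1.6214
  (v3,v8,v9) [-++] → (1.61071, -0.9275, -0.641191)–(1.61071, -0.9275, 0.641191)  len=1.2824
  (v4,v9,v5) [-++] → (0.464228, -0.9275, 1.78767)–(0, -0.9275, 1.965)  len=0.4969
  (v2,v4,v11) [--+] → (-0.464228, -0.9275, 1.78767)–(-1.61071, -0.9275, 0.641191)  len=1.6214
  (v6,v2,v10) [--+] → (-1.61071, -0.9275, -0.641191)–(-0.464228, -0.9275, -1.78767)  len=1.6214
  (v8,v6,v7) [+-+] → (0.464228, -0.9275, -1.78767)–(0, -0.9275, -1.965)  len=0.4969

Chained into 1 loop(s):
  loop 1: 10 segments, perimeter = 11.0380
Total perimeter = 11.038
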